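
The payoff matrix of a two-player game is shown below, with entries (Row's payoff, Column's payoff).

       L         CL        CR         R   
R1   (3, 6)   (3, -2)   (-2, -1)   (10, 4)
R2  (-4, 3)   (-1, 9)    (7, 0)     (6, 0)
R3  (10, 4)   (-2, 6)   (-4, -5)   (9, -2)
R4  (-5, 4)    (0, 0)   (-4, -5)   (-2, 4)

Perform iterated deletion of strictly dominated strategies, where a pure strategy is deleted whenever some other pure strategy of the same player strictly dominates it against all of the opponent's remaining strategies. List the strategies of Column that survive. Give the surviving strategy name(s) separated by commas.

L, CL

Row's strategy R4 is strictly dominated by R1 (L: 3>-5, CL: 3>0, CR: -2>-4, R: 10>-2) and is removed.
For Column, L strictly dominates CR on the remaining rows (R1: 6>-1, R2: 3>0, R3: 4>-5); eliminate CR.
Row R2 is eliminated: R1 beats it against every remaining column (L: 3>-4, CL: 3>-1, R: 10>6).
Column's strategy R is strictly dominated by L (R1: 6>4, R3: 4>-2) and is removed.
Among the remaining strategies, none is strictly dominated by another pure strategy of the same player, so the elimination stops.
Surviving strategies — Row: {R1, R3}; Column: {L, CL}.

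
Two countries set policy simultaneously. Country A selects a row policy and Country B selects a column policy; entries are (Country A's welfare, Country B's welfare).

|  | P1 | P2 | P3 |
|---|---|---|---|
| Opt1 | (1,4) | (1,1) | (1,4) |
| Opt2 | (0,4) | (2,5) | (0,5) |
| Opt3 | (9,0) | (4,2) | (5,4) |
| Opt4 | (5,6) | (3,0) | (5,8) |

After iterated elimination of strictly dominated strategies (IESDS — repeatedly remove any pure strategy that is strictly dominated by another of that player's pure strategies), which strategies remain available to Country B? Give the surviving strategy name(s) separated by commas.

P3

For Country A, Opt3 strictly dominates Opt1 on the remaining columns (P1: 9>1, P2: 4>1, P3: 5>1); eliminate Opt1.
For Country A, Opt3 strictly dominates Opt2 on the remaining columns (P1: 9>0, P2: 4>2, P3: 5>0); eliminate Opt2.
Country B's strategy P1 is strictly dominated by P3 (Opt3: 4>0, Opt4: 8>6) and is removed.
For Country B, P3 strictly dominates P2 on the remaining rows (Opt3: 4>2, Opt4: 8>0); eliminate P2.
Among the remaining strategies, none is strictly dominated by another pure strategy of the same player, so the elimination stops.
Surviving strategies — Country A: {Opt3, Opt4}; Country B: {P3}.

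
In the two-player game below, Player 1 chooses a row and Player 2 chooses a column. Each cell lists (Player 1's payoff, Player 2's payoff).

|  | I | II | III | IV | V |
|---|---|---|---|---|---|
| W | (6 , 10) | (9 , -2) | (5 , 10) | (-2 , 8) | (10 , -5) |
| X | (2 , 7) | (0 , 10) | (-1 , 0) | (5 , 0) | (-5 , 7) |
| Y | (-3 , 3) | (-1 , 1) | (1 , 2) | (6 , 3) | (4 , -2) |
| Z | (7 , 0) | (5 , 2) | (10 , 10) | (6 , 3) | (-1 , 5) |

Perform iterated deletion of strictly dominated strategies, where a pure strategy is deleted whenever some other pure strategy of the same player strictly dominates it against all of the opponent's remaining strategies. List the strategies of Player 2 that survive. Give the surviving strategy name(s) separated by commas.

I, III, IV

Row X is eliminated: Z beats it against every remaining column (I: 7>2, II: 5>0, III: 10>-1, IV: 6>5, V: -1>-5).
Column II is eliminated: III beats it against every remaining row (W: 10>-2, Y: 2>1, Z: 10>2).
Player 2's strategy V is strictly dominated by III (W: 10>-5, Y: 2>-2, Z: 10>5) and is removed.
Row W is eliminated: Z beats it against every remaining column (I: 7>6, III: 10>5, IV: 6>-2).
Among the remaining strategies, none is strictly dominated by another pure strategy of the same player, so the elimination stops.
Surviving strategies — Player 1: {Y, Z}; Player 2: {I, III, IV}.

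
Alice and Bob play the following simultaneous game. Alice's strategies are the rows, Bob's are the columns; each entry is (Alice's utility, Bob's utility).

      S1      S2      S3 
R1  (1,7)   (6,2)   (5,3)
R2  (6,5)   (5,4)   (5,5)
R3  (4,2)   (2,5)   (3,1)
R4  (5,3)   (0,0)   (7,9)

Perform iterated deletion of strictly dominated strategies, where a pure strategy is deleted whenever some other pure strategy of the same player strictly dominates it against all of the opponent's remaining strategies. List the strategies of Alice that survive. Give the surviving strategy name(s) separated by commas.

Row R3 is eliminated: R2 beats it against every remaining column (S1: 6>4, S2: 5>2, S3: 5>3).
Bob's strategy S2 is strictly dominated by S1 (R1: 7>2, R2: 5>4, R4: 3>0) and is removed.
Row R1 is eliminated: R4 beats it against every remaining column (S1: 5>1, S3: 7>5).
Among the remaining strategies, none is strictly dominated by another pure strategy of the same player, so the elimination stops.
Surviving strategies — Alice: {R2, R4}; Bob: {S1, S3}.

R2, R4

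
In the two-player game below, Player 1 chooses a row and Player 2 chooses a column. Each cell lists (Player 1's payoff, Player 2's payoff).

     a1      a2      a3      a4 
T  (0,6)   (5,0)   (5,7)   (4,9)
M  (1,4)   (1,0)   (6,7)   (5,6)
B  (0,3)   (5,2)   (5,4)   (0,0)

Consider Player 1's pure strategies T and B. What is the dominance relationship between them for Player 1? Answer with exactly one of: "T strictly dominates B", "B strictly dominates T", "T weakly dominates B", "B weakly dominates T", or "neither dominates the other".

Compare T to B across every action of Player 2: a1: 0=0, a2: 5=5, a3: 5=5, a4: 4>0.
T is at least as good everywhere and strictly better somewhere (tied only at a1, a2, a3), so T weakly but not strictly dominates B.

T weakly dominates B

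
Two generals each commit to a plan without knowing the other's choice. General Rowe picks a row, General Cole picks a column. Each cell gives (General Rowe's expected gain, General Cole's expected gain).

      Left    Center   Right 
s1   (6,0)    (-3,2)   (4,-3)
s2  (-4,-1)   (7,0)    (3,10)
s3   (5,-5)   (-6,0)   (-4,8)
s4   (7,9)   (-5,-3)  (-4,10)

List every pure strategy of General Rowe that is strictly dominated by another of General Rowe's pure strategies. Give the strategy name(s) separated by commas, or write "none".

s3

s1: no other strategy beats it everywhere (s2 at Left (6>-4); s3 at Left (6>5); s4 at Center (-3>-5)).
s2: no other strategy beats it everywhere (s1 at Center (7>-3); s3 at Center (7>-6); s4 at Center (7>-5)).
s3 is strictly dominated by s1 (Left: 6>5, Center: -3>-6, Right: 4>-4).
Nothing dominates s4: s1 at Left (7>6); s2 at Left (7>-4); s3 at Left (7>5).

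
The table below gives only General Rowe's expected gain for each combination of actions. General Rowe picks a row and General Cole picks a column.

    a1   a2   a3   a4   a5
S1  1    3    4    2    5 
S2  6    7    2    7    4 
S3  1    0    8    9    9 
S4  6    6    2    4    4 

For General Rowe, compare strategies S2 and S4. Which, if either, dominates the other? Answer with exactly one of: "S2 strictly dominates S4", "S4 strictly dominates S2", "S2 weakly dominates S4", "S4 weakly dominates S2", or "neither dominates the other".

Compare S2 to S4 across every action of General Cole: a1: 6=6, a2: 7>6, a3: 2=2, a4: 7>4, a5: 4=4.
S2 is at least as good everywhere and strictly better somewhere (tied only at a1, a3, a5), so S2 weakly but not strictly dominates S4.

S2 weakly dominates S4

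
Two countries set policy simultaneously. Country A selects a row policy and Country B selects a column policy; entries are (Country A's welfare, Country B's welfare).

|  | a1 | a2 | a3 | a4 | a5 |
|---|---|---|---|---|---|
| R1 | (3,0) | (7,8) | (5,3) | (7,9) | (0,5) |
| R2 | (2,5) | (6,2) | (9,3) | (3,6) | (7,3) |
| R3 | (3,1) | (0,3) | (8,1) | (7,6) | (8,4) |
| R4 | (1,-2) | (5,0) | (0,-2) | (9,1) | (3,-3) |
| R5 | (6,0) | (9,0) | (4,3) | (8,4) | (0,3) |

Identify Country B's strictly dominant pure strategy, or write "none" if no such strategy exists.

a4

a4 vs a1: R1: 9>0, R2: 6>5, R3: 6>1, R4: 1>-2, R5: 4>0.
a4 vs a2: R1: 9>8, R2: 6>2, R3: 6>3, R4: 1>0, R5: 4>0.
a4 vs a3: R1: 9>3, R2: 6>3, R3: 6>1, R4: 1>-2, R5: 4>3.
a4 vs a5: R1: 9>5, R2: 6>3, R3: 6>4, R4: 1>-3, R5: 4>3.
a4 strictly beats every other strategy against every opponent action, so it is strictly dominant.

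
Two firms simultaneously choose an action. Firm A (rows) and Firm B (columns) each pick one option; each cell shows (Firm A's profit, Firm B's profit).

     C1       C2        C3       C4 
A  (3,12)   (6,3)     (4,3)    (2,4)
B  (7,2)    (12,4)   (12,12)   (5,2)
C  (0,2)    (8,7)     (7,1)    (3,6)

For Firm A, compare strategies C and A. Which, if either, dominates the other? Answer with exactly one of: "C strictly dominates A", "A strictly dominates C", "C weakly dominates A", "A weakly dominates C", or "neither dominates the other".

Compare C to A across every action of Firm B: C1: 0<3, C2: 8>6, C3: 7>4, C4: 3>2.
C does better at C2, C3, C4 but worse at C1; neither strategy dominates the other.

neither dominates the other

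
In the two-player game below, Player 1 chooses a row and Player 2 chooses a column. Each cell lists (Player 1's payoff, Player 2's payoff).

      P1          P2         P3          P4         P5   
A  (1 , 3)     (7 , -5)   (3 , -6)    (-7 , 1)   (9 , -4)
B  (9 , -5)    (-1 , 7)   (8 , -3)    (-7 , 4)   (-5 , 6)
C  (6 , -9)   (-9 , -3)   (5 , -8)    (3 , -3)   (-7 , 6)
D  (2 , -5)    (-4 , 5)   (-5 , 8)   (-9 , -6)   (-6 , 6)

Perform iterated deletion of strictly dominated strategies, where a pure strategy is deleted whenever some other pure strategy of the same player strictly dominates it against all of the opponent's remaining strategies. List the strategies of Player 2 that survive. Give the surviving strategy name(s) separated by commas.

P1, P2, P4, P5

Row D is eliminated: B beats it against every remaining column (P1: 9>2, P2: -1>-4, P3: 8>-5, P4: -7>-9, P5: -5>-6).
Column P3 is eliminated: P2 beats it against every remaining row (A: -5>-6, B: 7>-3, C: -3>-8).
Among the remaining strategies, none is strictly dominated by another pure strategy of the same player, so the elimination stops.
Surviving strategies — Player 1: {A, B, C}; Player 2: {P1, P2, P4, P5}.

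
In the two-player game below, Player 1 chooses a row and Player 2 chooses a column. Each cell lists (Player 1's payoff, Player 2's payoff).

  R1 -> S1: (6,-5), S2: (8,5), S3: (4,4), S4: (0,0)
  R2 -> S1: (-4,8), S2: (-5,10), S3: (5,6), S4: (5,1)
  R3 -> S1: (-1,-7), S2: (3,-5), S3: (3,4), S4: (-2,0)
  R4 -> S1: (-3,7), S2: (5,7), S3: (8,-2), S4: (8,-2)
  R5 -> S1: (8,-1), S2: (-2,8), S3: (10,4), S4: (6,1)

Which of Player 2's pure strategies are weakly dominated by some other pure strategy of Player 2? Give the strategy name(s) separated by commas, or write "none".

S1: dominated, since S2 does at least as well everywhere (R1: 5>-5, R2: 10>8, R3: -5>-7, R4: 7=7, R5: 8>-1).
Nothing dominates S2: S1 at R1 (5>-5); S3 at R1 (5>4); S4 at R1 (5>0).
Nothing dominates S3: S1 at R1 (4>-5); S2 at R3 (4>-5); S4 at R1 (4>0).
S4 is weakly dominated by S3 (R1: 4>0, R2: 6>1, R3: 4>0, R4: -2=-2, R5: 4>1).

S1, S4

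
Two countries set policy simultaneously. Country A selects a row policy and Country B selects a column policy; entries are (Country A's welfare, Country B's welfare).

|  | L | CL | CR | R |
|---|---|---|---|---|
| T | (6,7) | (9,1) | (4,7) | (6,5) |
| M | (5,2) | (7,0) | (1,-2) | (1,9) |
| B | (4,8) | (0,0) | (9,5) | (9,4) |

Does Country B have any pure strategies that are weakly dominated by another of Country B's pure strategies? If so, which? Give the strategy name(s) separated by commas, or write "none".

L is not dominated — it holds its own against CL at T (7>1); CR at M (2>-2); R at T (7>5).
CL is weakly dominated by L (T: 7>1, M: 2>0, B: 8>0).
CR: dominated, since L does at least as well everywhere (T: 7=7, M: 2>-2, B: 8>5).
Nothing dominates R: L at M (9>2); CL at T (5>1); CR at M (9>-2).

CL, CR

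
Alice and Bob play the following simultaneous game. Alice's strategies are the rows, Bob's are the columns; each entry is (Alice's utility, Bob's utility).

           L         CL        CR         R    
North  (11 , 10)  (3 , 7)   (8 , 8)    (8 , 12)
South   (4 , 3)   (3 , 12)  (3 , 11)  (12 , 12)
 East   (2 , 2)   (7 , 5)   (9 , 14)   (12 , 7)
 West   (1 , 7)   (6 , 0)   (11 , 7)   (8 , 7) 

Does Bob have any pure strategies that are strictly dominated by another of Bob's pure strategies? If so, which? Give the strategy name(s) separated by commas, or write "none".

none

L: no other strategy beats it everywhere (CL at North (10>7); CR at North (10>8); R at West (7=7)).
Nothing dominates CL: L at South (12>3); CR at South (12>11); R at South (12=12).
CR is not dominated — it holds its own against L at South (11>3); CL at North (8>7); R at East (14>7).
R is not dominated — it holds its own against L at North (12>10); CL at North (12>7); CR at North (12>8).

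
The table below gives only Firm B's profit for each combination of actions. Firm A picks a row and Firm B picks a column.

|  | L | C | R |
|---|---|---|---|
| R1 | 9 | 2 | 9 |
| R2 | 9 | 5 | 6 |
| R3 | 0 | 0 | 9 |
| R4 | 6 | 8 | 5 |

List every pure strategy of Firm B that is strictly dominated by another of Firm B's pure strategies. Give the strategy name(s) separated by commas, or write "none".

L is not dominated — it holds its own against C at R1 (9>2); R at R1 (9=9).
C is not dominated — it holds its own against L at R3 (0=0); R at R4 (8>5).
R: no other strategy beats it everywhere (L at R1 (9=9); C at R1 (9>2)).

none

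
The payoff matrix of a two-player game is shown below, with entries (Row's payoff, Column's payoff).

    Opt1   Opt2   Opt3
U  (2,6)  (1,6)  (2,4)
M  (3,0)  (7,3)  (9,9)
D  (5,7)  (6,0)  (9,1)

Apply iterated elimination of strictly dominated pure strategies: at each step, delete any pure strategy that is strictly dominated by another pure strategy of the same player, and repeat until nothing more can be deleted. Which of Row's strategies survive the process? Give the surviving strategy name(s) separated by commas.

Row's strategy U is strictly dominated by M (Opt1: 3>2, Opt2: 7>1, Opt3: 9>2) and is removed.
Column Opt2 is eliminated: Opt3 beats it against every remaining row (M: 9>3, D: 1>0).
Among the remaining strategies, none is strictly dominated by another pure strategy of the same player, so the elimination stops.
Surviving strategies — Row: {M, D}; Column: {Opt1, Opt3}.

M, D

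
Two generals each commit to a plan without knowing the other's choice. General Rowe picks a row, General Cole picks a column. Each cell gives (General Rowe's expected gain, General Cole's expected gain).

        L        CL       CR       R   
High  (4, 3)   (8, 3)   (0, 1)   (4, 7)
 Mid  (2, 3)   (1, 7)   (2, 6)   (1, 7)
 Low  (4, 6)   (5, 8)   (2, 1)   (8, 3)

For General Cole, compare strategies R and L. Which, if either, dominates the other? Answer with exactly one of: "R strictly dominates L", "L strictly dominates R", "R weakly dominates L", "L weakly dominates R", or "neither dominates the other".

neither dominates the other

Compare R to L across every action of General Rowe: High: 7>3, Mid: 7>3, Low: 3<6.
R does better at High, Mid but worse at Low; neither strategy dominates the other.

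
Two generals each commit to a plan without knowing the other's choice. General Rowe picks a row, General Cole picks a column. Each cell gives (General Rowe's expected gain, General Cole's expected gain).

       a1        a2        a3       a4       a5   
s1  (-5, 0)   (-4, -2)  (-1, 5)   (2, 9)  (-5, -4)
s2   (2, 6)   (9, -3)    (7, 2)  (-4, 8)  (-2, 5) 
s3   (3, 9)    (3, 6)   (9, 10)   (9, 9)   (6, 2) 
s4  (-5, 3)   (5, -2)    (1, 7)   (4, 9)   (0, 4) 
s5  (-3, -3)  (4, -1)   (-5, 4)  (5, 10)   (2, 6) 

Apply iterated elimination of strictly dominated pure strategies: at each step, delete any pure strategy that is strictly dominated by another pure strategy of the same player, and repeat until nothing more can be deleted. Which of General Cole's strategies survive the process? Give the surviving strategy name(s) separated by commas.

a3

General Rowe's strategy s1 is strictly dominated by s3 (a1: 3>-5, a2: 3>-4, a3: 9>-1, a4: 9>2, a5: 6>-5) and is removed.
For General Cole, a3 strictly dominates a2 on the remaining rows (s2: 2>-3, s3: 10>6, s4: 7>-2, s5: 4>-1); eliminate a2.
For General Rowe, s3 strictly dominates s2 on the remaining columns (a1: 3>2, a3: 9>7, a4: 9>-4, a5: 6>-2); eliminate s2.
General Rowe's strategy s4 is strictly dominated by s3 (a1: 3>-5, a3: 9>1, a4: 9>4, a5: 6>0) and is removed.
For General Rowe, s3 strictly dominates s5 on the remaining columns (a1: 3>-3, a3: 9>-5, a4: 9>5, a5: 6>2); eliminate s5.
General Cole's strategy a1 is strictly dominated by a3 (s3: 10>9) and is removed.
Column a4 is eliminated: a3 beats it against every remaining row (s3: 10>9).
For General Cole, a3 strictly dominates a5 on the remaining rows (s3: 10>2); eliminate a5.
Among the remaining strategies, none is strictly dominated by another pure strategy of the same player, so the elimination stops.
Surviving strategies — General Rowe: {s3}; General Cole: {a3}.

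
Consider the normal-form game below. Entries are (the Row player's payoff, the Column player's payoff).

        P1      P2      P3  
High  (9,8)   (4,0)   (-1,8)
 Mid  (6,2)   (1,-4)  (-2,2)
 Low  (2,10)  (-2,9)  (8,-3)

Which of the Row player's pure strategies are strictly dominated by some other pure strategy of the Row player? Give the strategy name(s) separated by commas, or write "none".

Mid

High: no other strategy beats it everywhere (Mid at P1 (9>6); Low at P1 (9>2)).
Mid: dominated, since High does at least as well everywhere (P1: 9>6, P2: 4>1, P3: -1>-2).
Nothing dominates Low: High at P3 (8>-1); Mid at P3 (8>-2).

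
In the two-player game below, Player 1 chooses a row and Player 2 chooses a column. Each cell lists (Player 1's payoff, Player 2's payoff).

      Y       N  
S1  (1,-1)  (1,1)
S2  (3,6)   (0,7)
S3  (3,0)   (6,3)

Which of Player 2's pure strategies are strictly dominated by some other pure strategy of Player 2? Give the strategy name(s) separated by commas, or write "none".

Y: dominated, since N does at least as well everywhere (S1: 1>-1, S2: 7>6, S3: 3>0).
Nothing dominates N: Y at S1 (1>-1).

Y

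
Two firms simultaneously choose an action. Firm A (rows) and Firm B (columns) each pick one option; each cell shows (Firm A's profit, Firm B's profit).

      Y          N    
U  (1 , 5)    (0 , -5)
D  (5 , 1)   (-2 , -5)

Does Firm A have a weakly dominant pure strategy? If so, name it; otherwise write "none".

none

U fails to dominate D at Y (1<5).
D fails to dominate U at N (-2<0).
No single strategy dominates all the others.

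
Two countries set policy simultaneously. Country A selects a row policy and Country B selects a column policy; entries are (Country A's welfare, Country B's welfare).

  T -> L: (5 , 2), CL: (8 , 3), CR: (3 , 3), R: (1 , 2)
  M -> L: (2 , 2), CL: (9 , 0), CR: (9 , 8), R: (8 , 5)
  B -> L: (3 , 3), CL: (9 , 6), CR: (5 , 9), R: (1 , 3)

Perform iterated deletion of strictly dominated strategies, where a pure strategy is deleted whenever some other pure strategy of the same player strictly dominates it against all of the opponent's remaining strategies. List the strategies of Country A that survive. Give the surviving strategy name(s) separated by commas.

For Country B, CR strictly dominates L on the remaining rows (T: 3>2, M: 8>2, B: 9>3); eliminate L.
Row T is eliminated: M beats it against every remaining column (CL: 9>8, CR: 9>3, R: 8>1).
Country B's strategy CL is strictly dominated by CR (M: 8>0, B: 9>6) and is removed.
For Country A, M strictly dominates B on the remaining columns (CR: 9>5, R: 8>1); eliminate B.
Country B's strategy R is strictly dominated by CR (M: 8>5) and is removed.
Among the remaining strategies, none is strictly dominated by another pure strategy of the same player, so the elimination stops.
Surviving strategies — Country A: {M}; Country B: {CR}.

M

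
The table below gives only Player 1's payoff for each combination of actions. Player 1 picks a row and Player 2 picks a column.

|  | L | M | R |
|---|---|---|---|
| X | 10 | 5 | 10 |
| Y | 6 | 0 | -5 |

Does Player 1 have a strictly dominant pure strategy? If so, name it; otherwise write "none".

X

X vs Y: L: 10>6, M: 5>0, R: 10>-5.
X strictly beats every other strategy against every opponent action, so it is strictly dominant.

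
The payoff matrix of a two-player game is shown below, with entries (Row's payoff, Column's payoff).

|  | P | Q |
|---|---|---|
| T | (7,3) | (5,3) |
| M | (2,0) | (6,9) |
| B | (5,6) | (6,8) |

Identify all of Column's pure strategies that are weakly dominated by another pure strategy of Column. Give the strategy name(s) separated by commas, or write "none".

P

Q weakly dominates P — T: 3=3, M: 9>0, B: 8>6.
Q: no other strategy beats it everywhere (P at M (9>0)).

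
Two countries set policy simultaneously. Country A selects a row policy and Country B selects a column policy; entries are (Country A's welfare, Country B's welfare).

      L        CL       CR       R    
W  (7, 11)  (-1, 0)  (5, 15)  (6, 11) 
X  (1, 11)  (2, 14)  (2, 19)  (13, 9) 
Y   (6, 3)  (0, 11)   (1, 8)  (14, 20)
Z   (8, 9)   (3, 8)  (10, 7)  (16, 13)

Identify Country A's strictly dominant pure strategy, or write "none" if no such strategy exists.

Z vs W: L: 8>7, CL: 3>-1, CR: 10>5, R: 16>6.
Z vs X: L: 8>1, CL: 3>2, CR: 10>2, R: 16>13.
Z vs Y: L: 8>6, CL: 3>0, CR: 10>1, R: 16>14.
Z strictly beats every other strategy against every opponent action, so it is strictly dominant.

Z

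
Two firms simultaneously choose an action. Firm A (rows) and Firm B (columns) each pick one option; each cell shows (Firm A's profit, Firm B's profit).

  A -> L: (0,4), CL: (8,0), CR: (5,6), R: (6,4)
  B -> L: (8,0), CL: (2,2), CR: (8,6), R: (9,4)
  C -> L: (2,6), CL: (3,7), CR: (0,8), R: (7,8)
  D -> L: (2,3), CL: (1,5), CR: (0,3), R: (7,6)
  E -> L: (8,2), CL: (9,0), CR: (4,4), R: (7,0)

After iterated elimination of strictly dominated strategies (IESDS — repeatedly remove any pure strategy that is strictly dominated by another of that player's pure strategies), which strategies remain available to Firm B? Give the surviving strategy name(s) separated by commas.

CR

For Firm A, B strictly dominates D on the remaining columns (L: 8>2, CL: 2>1, CR: 8>0, R: 9>7); eliminate D.
For Firm B, CR strictly dominates L on the remaining rows (A: 6>4, B: 6>0, C: 8>6, E: 4>2); eliminate L.
For Firm B, CR strictly dominates CL on the remaining rows (A: 6>0, B: 6>2, C: 8>7, E: 4>0); eliminate CL.
Row A is eliminated: B beats it against every remaining column (CR: 8>5, R: 9>6).
For Firm A, B strictly dominates C on the remaining columns (CR: 8>0, R: 9>7); eliminate C.
For Firm A, B strictly dominates E on the remaining columns (CR: 8>4, R: 9>7); eliminate E.
Column R is eliminated: CR beats it against every remaining row (B: 6>4).
Among the remaining strategies, none is strictly dominated by another pure strategy of the same player, so the elimination stops.
Surviving strategies — Firm A: {B}; Firm B: {CR}.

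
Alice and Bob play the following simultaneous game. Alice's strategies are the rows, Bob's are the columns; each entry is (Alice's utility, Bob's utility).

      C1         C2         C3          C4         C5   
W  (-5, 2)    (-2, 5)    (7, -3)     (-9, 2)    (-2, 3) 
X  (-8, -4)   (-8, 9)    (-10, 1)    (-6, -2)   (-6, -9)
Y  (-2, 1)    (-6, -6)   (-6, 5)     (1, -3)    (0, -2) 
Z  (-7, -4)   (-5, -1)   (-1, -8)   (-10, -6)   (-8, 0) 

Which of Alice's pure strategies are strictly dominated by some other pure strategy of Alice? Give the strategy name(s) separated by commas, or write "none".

X, Z

Nothing dominates W: X at C1 (-5>-8); Y at C2 (-2>-6); Z at C1 (-5>-7).
X is strictly dominated by Y (C1: -2>-8, C2: -6>-8, C3: -6>-10, C4: 1>-6, C5: 0>-6).
Nothing dominates Y: W at C1 (-2>-5); X at C1 (-2>-8); Z at C1 (-2>-7).
W strictly dominates Z — C1: -5>-7, C2: -2>-5, C3: 7>-1, C4: -9>-10, C5: -2>-8.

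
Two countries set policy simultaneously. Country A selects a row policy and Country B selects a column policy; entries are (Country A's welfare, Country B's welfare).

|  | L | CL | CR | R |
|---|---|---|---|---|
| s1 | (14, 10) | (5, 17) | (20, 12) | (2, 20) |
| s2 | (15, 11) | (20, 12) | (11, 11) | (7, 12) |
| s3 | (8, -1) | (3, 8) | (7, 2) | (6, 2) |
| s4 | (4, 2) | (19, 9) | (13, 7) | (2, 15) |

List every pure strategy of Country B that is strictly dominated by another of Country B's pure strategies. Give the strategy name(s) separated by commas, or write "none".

CL strictly dominates L — s1: 17>10, s2: 12>11, s3: 8>-1, s4: 9>2.
Nothing dominates CL: L at s1 (17>10); CR at s1 (17>12); R at s2 (12=12).
CR: dominated, since CL does at least as well everywhere (s1: 17>12, s2: 12>11, s3: 8>2, s4: 9>7).
Nothing dominates R: L at s1 (20>10); CL at s1 (20>17); CR at s1 (20>12).

L, CR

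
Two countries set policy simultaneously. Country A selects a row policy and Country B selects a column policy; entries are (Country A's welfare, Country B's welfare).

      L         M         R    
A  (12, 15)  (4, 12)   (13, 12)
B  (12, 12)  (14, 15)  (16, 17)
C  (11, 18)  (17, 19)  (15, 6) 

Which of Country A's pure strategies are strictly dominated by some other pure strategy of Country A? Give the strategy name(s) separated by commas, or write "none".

A: no other strategy beats it everywhere (B at L (12=12); C at L (12>11)).
B: no other strategy beats it everywhere (A at L (12=12); C at L (12>11)).
Nothing dominates C: A at M (17>4); B at M (17>14).

none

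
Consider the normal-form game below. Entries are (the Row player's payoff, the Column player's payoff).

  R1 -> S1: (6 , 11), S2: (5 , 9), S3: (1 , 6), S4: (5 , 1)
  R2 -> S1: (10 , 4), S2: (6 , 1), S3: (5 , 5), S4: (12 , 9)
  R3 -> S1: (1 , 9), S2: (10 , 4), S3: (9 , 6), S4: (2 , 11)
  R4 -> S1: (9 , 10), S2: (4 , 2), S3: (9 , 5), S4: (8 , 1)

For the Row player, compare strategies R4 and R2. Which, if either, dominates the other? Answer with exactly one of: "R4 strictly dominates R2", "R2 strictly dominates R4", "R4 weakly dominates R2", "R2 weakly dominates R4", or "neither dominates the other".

Compare R4 to R2 across every action of the Column player: S1: 9<10, S2: 4<6, S3: 9>5, S4: 8<12.
R4 does better at S3 but worse at S1, S2, S4; neither strategy dominates the other.

neither dominates the other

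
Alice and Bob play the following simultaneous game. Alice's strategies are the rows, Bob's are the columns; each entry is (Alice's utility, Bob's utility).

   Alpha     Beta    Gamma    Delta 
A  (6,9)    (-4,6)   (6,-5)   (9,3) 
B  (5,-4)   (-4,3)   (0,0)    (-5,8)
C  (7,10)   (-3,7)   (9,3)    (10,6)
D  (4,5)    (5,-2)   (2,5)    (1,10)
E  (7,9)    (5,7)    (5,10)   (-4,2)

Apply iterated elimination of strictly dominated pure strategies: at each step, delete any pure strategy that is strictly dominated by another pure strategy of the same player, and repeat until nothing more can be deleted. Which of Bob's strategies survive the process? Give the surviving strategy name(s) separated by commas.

Alpha, Gamma

Row A is eliminated: C beats it against every remaining column (Alpha: 7>6, Beta: -3>-4, Gamma: 9>6, Delta: 10>9).
For Alice, C strictly dominates B on the remaining columns (Alpha: 7>5, Beta: -3>-4, Gamma: 9>0, Delta: 10>-5); eliminate B.
Column Beta is eliminated: Alpha beats it against every remaining row (C: 10>7, D: 5>-2, E: 9>7).
For Alice, C strictly dominates D on the remaining columns (Alpha: 7>4, Gamma: 9>2, Delta: 10>1); eliminate D.
Column Delta is eliminated: Alpha beats it against every remaining row (C: 10>6, E: 9>2).
Among the remaining strategies, none is strictly dominated by another pure strategy of the same player, so the elimination stops.
Surviving strategies — Alice: {C, E}; Bob: {Alpha, Gamma}.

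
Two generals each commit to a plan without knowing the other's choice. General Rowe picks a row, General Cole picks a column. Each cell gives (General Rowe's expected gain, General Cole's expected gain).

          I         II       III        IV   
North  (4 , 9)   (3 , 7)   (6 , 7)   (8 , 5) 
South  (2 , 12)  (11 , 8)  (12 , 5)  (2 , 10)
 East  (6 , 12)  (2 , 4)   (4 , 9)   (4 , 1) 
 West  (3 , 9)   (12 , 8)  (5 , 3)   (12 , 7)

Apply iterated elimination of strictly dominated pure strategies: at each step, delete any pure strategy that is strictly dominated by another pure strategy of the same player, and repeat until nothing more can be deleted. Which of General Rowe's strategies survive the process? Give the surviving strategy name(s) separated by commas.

General Cole's strategy II is strictly dominated by I (North: 9>7, South: 12>8, East: 12>4, West: 9>8) and is removed.
General Cole's strategy III is strictly dominated by I (North: 9>7, South: 12>5, East: 12>9, West: 9>3) and is removed.
For General Rowe, North strictly dominates South on the remaining columns (I: 4>2, IV: 8>2); eliminate South.
General Cole's strategy IV is strictly dominated by I (North: 9>5, East: 12>1, West: 9>7) and is removed.
For General Rowe, East strictly dominates North on the remaining columns (I: 6>4); eliminate North.
General Rowe's strategy West is strictly dominated by East (I: 6>3) and is removed.
Among the remaining strategies, none is strictly dominated by another pure strategy of the same player, so the elimination stops.
Surviving strategies — General Rowe: {East}; General Cole: {I}.

East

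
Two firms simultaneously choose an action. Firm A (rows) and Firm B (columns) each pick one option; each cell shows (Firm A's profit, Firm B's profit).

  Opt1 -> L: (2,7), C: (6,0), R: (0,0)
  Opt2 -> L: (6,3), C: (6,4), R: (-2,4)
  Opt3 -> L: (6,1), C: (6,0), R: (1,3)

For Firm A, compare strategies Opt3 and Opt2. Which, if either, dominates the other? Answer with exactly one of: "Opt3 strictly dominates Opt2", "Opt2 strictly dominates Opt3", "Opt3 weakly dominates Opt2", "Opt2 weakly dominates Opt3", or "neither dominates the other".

Opt3 weakly dominates Opt2

Opt3's payoffs vs Opt2's, by Firm B's action — L: 6=6, C: 6=6, R: 1>-2.
Opt3 is at least as good everywhere and strictly better somewhere (tied only at L, C), so Opt3 weakly but not strictly dominates Opt2.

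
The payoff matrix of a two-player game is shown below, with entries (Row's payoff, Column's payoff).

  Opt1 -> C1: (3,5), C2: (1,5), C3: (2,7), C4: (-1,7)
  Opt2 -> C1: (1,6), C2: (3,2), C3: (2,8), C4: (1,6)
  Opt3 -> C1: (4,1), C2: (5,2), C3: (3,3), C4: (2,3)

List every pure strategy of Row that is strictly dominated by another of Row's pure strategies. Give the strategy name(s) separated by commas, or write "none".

Opt3 strictly dominates Opt1 — C1: 4>3, C2: 5>1, C3: 3>2, C4: 2>-1.
Opt3 strictly dominates Opt2 — C1: 4>1, C2: 5>3, C3: 3>2, C4: 2>1.
Opt3: no other strategy beats it everywhere (Opt1 at C1 (4>3); Opt2 at C1 (4>1)).

Opt1, Opt2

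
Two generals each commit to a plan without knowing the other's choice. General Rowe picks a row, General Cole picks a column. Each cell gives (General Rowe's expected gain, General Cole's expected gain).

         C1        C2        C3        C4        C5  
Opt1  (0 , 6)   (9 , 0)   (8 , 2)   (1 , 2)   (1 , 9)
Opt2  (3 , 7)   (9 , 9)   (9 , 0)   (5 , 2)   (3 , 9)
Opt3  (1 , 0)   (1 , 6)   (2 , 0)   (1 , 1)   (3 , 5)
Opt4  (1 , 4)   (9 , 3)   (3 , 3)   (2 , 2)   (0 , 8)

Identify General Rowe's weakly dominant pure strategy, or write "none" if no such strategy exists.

Opt2

Opt2 vs Opt1: C1: 3>0, C2: 9=9, C3: 9>8, C4: 5>1, C5: 3>1.
Opt2 vs Opt3: C1: 3>1, C2: 9>1, C3: 9>2, C4: 5>1, C5: 3=3.
Opt2 vs Opt4: C1: 3>1, C2: 9=9, C3: 9>3, C4: 5>2, C5: 3>0.
Opt2 is at least as good as every other strategy against every opponent action, so it is weakly dominant.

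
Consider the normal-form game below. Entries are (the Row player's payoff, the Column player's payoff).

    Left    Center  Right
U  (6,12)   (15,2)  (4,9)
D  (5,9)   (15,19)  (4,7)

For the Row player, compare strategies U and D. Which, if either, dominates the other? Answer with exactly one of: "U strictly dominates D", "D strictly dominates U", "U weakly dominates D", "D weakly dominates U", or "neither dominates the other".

U's payoffs vs D's, by the Column player's action — Left: 6>5, Center: 15=15, Right: 4=4.
U is at least as good everywhere and strictly better somewhere (tied only at Center, Right), so U weakly but not strictly dominates D.

U weakly dominates D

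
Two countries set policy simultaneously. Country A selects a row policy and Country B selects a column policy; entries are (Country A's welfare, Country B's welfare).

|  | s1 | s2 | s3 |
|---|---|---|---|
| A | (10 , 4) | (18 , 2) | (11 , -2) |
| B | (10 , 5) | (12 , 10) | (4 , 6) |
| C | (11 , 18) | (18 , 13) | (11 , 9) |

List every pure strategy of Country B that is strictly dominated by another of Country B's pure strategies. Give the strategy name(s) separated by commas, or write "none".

s1 is not dominated — it holds its own against s2 at A (4>2); s3 at A (4>-2).
Nothing dominates s2: s1 at B (10>5); s3 at A (2>-2).
s2 strictly dominates s3 — A: 2>-2, B: 10>6, C: 13>9.

s3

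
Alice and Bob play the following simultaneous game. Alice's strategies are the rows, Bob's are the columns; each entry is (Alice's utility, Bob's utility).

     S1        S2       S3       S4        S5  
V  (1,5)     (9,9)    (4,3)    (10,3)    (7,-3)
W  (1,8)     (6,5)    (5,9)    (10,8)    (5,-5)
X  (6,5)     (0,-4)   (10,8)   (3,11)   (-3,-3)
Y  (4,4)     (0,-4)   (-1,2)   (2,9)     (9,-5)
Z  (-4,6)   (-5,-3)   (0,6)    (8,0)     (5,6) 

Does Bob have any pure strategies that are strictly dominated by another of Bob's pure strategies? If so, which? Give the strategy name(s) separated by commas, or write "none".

Nothing dominates S1: S2 at W (8>5); S3 at V (5>3); S4 at V (5>3); S5 at V (5>-3).
Nothing dominates S2: S1 at V (9>5); S3 at V (9>3); S4 at V (9>3); S5 at V (9>-3).
S3 is not dominated — it holds its own against S1 at W (9>8); S2 at W (9>5); S4 at V (3=3); S5 at V (3>-3).
Nothing dominates S4: S1 at W (8=8); S2 at W (8>5); S3 at V (3=3); S5 at V (3>-3).
Nothing dominates S5: S1 at Z (6=6); S2 at X (-3>-4); S3 at Z (6=6); S4 at Z (6>0).

none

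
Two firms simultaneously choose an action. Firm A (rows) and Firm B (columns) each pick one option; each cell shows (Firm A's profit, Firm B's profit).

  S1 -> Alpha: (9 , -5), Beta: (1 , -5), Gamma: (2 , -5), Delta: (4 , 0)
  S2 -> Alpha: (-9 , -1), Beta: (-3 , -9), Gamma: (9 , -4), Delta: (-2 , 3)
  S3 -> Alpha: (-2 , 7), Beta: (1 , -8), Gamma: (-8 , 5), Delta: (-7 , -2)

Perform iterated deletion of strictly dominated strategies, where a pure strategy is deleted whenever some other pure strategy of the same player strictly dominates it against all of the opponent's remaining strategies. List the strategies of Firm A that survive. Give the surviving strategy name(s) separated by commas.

Column Beta is eliminated: Delta beats it against every remaining row (S1: 0>-5, S2: 3>-9, S3: -2>-8).
Row S3 is eliminated: S1 beats it against every remaining column (Alpha: 9>-2, Gamma: 2>-8, Delta: 4>-7).
For Firm B, Delta strictly dominates Alpha on the remaining rows (S1: 0>-5, S2: 3>-1); eliminate Alpha.
For Firm B, Delta strictly dominates Gamma on the remaining rows (S1: 0>-5, S2: 3>-4); eliminate Gamma.
Row S2 is eliminated: S1 beats it against every remaining column (Delta: 4>-2).
Among the remaining strategies, none is strictly dominated by another pure strategy of the same player, so the elimination stops.
Surviving strategies — Firm A: {S1}; Firm B: {Delta}.

S1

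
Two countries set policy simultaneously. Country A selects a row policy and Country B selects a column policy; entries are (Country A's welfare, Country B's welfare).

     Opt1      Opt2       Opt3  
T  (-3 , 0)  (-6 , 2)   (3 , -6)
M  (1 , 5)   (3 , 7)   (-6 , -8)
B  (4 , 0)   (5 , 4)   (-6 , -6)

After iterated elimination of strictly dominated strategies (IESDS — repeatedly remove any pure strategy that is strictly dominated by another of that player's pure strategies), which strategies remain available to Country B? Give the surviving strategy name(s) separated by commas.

For Country B, Opt2 strictly dominates Opt1 on the remaining rows (T: 2>0, M: 7>5, B: 4>0); eliminate Opt1.
Column Opt3 is eliminated: Opt2 beats it against every remaining row (T: 2>-6, M: 7>-8, B: 4>-6).
Country A's strategy T is strictly dominated by M (Opt2: 3>-6) and is removed.
Row M is eliminated: B beats it against every remaining column (Opt2: 5>3).
Among the remaining strategies, none is strictly dominated by another pure strategy of the same player, so the elimination stops.
Surviving strategies — Country A: {B}; Country B: {Opt2}.

Opt2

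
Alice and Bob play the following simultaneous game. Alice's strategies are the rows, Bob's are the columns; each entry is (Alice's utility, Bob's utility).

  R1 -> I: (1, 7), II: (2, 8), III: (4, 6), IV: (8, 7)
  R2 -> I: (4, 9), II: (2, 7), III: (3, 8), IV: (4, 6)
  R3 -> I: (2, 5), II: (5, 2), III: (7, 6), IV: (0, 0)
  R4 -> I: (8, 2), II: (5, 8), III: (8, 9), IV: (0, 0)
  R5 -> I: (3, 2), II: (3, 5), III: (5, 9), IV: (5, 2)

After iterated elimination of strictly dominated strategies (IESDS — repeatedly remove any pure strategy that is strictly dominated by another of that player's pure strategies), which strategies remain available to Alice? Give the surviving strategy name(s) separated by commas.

For Bob, II strictly dominates IV on the remaining rows (R1: 8>7, R2: 7>6, R3: 2>0, R4: 8>0, R5: 5>2); eliminate IV.
Row R1 is eliminated: R3 beats it against every remaining column (I: 2>1, II: 5>2, III: 7>4).
Alice's strategy R2 is strictly dominated by R4 (I: 8>4, II: 5>2, III: 8>3) and is removed.
Alice's strategy R5 is strictly dominated by R4 (I: 8>3, II: 5>3, III: 8>5) and is removed.
Column I is eliminated: III beats it against every remaining row (R3: 6>5, R4: 9>2).
Bob's strategy II is strictly dominated by III (R3: 6>2, R4: 9>8) and is removed.
For Alice, R4 strictly dominates R3 on the remaining columns (III: 8>7); eliminate R3.
Among the remaining strategies, none is strictly dominated by another pure strategy of the same player, so the elimination stops.
Surviving strategies — Alice: {R4}; Bob: {III}.

R4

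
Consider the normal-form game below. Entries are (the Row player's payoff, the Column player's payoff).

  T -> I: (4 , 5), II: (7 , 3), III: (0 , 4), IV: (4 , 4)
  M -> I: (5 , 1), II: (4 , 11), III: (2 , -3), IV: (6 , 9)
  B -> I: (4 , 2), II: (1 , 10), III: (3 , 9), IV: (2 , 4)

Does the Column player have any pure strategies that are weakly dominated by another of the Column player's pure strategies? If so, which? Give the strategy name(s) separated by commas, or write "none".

I: no other strategy beats it everywhere (II at T (5>3); III at T (5>4); IV at T (5>4)).
II: no other strategy beats it everywhere (I at M (11>1); III at M (11>-3); IV at M (11>9)).
III is not dominated — it holds its own against I at B (9>2); II at T (4>3); IV at B (9>4).
IV is not dominated — it holds its own against I at M (9>1); II at T (4>3); III at M (9>-3).

none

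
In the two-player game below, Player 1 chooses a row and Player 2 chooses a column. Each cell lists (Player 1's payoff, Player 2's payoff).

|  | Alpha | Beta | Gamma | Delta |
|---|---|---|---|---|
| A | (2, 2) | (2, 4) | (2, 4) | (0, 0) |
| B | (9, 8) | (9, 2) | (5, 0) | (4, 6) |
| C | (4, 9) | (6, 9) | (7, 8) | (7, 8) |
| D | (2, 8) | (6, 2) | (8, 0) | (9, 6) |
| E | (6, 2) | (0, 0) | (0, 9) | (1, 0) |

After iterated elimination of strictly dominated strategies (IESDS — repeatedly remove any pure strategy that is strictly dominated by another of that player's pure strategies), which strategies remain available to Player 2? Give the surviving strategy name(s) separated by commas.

For Player 1, B strictly dominates A on the remaining columns (Alpha: 9>2, Beta: 9>2, Gamma: 5>2, Delta: 4>0); eliminate A.
For Player 1, B strictly dominates E on the remaining columns (Alpha: 9>6, Beta: 9>0, Gamma: 5>0, Delta: 4>1); eliminate E.
Player 2's strategy Gamma is strictly dominated by Alpha (B: 8>0, C: 9>8, D: 8>0) and is removed.
Player 2's strategy Delta is strictly dominated by Alpha (B: 8>6, C: 9>8, D: 8>6) and is removed.
For Player 1, B strictly dominates C on the remaining columns (Alpha: 9>4, Beta: 9>6); eliminate C.
Player 1's strategy D is strictly dominated by B (Alpha: 9>2, Beta: 9>6) and is removed.
For Player 2, Alpha strictly dominates Beta on the remaining rows (B: 8>2); eliminate Beta.
Among the remaining strategies, none is strictly dominated by another pure strategy of the same player, so the elimination stops.
Surviving strategies — Player 1: {B}; Player 2: {Alpha}.

Alpha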